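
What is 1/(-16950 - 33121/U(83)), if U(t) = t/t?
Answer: -1/50071 ≈ -1.9972e-5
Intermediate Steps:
U(t) = 1
1/(-16950 - 33121/U(83)) = 1/(-16950 - 33121/1) = 1/(-16950 - 33121*1) = 1/(-16950 - 33121) = 1/(-50071) = -1/50071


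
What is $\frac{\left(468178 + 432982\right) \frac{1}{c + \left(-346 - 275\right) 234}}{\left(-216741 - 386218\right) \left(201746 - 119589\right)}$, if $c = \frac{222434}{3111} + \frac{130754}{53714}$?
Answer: $\frac{703680698760}{5618139597750476824237} \approx 1.2525 \cdot 10^{-10}$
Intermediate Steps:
$c = \frac{57731755}{780861}$ ($c = 222434 \cdot \frac{1}{3111} + 130754 \cdot \frac{1}{53714} = \frac{222434}{3111} + \frac{611}{251} = \frac{57731755}{780861} \approx 73.933$)
$\frac{\left(468178 + 432982\right) \frac{1}{c + \left(-346 - 275\right) 234}}{\left(-216741 - 386218\right) \left(201746 - 119589\right)} = \frac{\left(468178 + 432982\right) \frac{1}{\frac{57731755}{780861} + \left(-346 - 275\right) 234}}{\left(-216741 - 386218\right) \left(201746 - 119589\right)} = \frac{901160 \frac{1}{\frac{57731755}{780861} - 145314}}{\left(-602959\right) 82157} = \frac{901160 \frac{1}{\frac{57731755}{780861} - 145314}}{-49537302563} = \frac{901160}{- \frac{113412303599}{780861}} \left(- \frac{1}{49537302563}\right) = 901160 \left(- \frac{780861}{113412303599}\right) \left(- \frac{1}{49537302563}\right) = \left(- \frac{703680698760}{113412303599}\right) \left(- \frac{1}{49537302563}\right) = \frac{703680698760}{5618139597750476824237}$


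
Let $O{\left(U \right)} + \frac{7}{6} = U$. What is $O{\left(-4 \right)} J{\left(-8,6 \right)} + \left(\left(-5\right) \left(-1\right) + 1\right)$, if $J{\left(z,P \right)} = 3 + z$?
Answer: $\frac{191}{6} \approx 31.833$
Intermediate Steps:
$O{\left(U \right)} = - \frac{7}{6} + U$
$O{\left(-4 \right)} J{\left(-8,6 \right)} + \left(\left(-5\right) \left(-1\right) + 1\right) = \left(- \frac{7}{6} - 4\right) \left(3 - 8\right) + \left(\left(-5\right) \left(-1\right) + 1\right) = \left(- \frac{31}{6}\right) \left(-5\right) + \left(5 + 1\right) = \frac{155}{6} + 6 = \frac{191}{6}$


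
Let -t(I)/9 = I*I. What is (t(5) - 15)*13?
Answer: -3120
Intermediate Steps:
t(I) = -9*I**2 (t(I) = -9*I*I = -9*I**2)
(t(5) - 15)*13 = (-9*5**2 - 15)*13 = (-9*25 - 15)*13 = (-225 - 15)*13 = -240*13 = -3120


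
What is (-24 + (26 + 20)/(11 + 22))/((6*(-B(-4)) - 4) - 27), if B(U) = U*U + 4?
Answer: 746/4983 ≈ 0.14971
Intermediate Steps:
B(U) = 4 + U² (B(U) = U² + 4 = 4 + U²)
(-24 + (26 + 20)/(11 + 22))/((6*(-B(-4)) - 4) - 27) = (-24 + (26 + 20)/(11 + 22))/((6*(-(4 + (-4)²)) - 4) - 27) = (-24 + 46/33)/((6*(-(4 + 16)) - 4) - 27) = (-24 + 46*(1/33))/((6*(-1*20) - 4) - 27) = (-24 + 46/33)/((6*(-20) - 4) - 27) = -746/33/((-120 - 4) - 27) = -746/33/(-124 - 27) = -746/33/(-151) = -1/151*(-746/33) = 746/4983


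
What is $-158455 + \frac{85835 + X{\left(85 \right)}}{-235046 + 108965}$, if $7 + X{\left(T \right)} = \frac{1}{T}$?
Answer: $- \frac{1698151308056}{10716885} \approx -1.5846 \cdot 10^{5}$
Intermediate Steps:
$X{\left(T \right)} = -7 + \frac{1}{T}$
$-158455 + \frac{85835 + X{\left(85 \right)}}{-235046 + 108965} = -158455 + \frac{85835 - \left(7 - \frac{1}{85}\right)}{-235046 + 108965} = -158455 + \frac{85835 + \left(-7 + \frac{1}{85}\right)}{-126081} = -158455 + \left(85835 - \frac{594}{85}\right) \left(- \frac{1}{126081}\right) = -158455 + \frac{7295381}{85} \left(- \frac{1}{126081}\right) = -158455 - \frac{7295381}{10716885} = - \frac{1698151308056}{10716885}$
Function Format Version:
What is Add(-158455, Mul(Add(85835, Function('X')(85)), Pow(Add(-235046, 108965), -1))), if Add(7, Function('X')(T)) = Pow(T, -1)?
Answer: Rational(-1698151308056, 10716885) ≈ -1.5846e+5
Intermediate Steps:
Function('X')(T) = Add(-7, Pow(T, -1))
Add(-158455, Mul(Add(85835, Function('X')(85)), Pow(Add(-235046, 108965), -1))) = Add(-158455, Mul(Add(85835, Add(-7, Pow(85, -1))), Pow(Add(-235046, 108965), -1))) = Add(-158455, Mul(Add(85835, Add(-7, Rational(1, 85))), Pow(-126081, -1))) = Add(-158455, Mul(Add(85835, Rational(-594, 85)), Rational(-1, 126081))) = Add(-158455, Mul(Rational(7295381, 85), Rational(-1, 126081))) = Add(-158455, Rational(-7295381, 10716885)) = Rational(-1698151308056, 10716885)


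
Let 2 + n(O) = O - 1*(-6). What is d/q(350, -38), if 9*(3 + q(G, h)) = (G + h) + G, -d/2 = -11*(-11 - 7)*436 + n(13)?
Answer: -310842/127 ≈ -2447.6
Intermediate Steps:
n(O) = 4 + O (n(O) = -2 + (O - 1*(-6)) = -2 + (O + 6) = -2 + (6 + O) = 4 + O)
d = -172690 (d = -2*(-11*(-11 - 7)*436 + (4 + 13)) = -2*(-11*(-18)*436 + 17) = -2*(198*436 + 17) = -2*(86328 + 17) = -2*86345 = -172690)
q(G, h) = -3 + h/9 + 2*G/9 (q(G, h) = -3 + ((G + h) + G)/9 = -3 + (h + 2*G)/9 = -3 + (h/9 + 2*G/9) = -3 + h/9 + 2*G/9)
d/q(350, -38) = -172690/(-3 + (1/9)*(-38) + (2/9)*350) = -172690/(-3 - 38/9 + 700/9) = -172690/635/9 = -172690*9/635 = -310842/127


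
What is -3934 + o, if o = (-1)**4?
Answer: -3933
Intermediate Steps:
o = 1
-3934 + o = -3934 + 1 = -3933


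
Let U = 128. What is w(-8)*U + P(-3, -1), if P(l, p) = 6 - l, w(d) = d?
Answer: -1015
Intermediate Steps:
w(-8)*U + P(-3, -1) = -8*128 + (6 - 1*(-3)) = -1024 + (6 + 3) = -1024 + 9 = -1015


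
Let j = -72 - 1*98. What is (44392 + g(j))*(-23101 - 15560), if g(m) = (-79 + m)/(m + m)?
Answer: -583530924669/340 ≈ -1.7163e+9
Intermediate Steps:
j = -170 (j = -72 - 98 = -170)
g(m) = (-79 + m)/(2*m) (g(m) = (-79 + m)/((2*m)) = (-79 + m)*(1/(2*m)) = (-79 + m)/(2*m))
(44392 + g(j))*(-23101 - 15560) = (44392 + (½)*(-79 - 170)/(-170))*(-23101 - 15560) = (44392 + (½)*(-1/170)*(-249))*(-38661) = (44392 + 249/340)*(-38661) = (15093529/340)*(-38661) = -583530924669/340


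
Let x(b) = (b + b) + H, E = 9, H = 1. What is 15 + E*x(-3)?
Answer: -30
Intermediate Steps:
x(b) = 1 + 2*b (x(b) = (b + b) + 1 = 2*b + 1 = 1 + 2*b)
15 + E*x(-3) = 15 + 9*(1 + 2*(-3)) = 15 + 9*(1 - 6) = 15 + 9*(-5) = 15 - 45 = -30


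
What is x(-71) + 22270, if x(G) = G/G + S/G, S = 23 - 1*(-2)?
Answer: 1581216/71 ≈ 22271.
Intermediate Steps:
S = 25 (S = 23 + 2 = 25)
x(G) = 1 + 25/G (x(G) = G/G + 25/G = 1 + 25/G)
x(-71) + 22270 = (25 - 71)/(-71) + 22270 = -1/71*(-46) + 22270 = 46/71 + 22270 = 1581216/71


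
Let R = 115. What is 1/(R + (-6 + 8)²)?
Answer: 1/119 ≈ 0.0084034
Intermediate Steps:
1/(R + (-6 + 8)²) = 1/(115 + (-6 + 8)²) = 1/(115 + 2²) = 1/(115 + 4) = 1/119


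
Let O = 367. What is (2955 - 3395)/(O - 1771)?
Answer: 110/351 ≈ 0.31339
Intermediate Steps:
(2955 - 3395)/(O - 1771) = (2955 - 3395)/(367 - 1771) = -440/(-1404) = -440*(-1/1404) = 110/351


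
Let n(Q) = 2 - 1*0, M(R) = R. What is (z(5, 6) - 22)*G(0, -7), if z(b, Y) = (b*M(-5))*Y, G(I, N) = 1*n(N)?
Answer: -344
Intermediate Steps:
n(Q) = 2 (n(Q) = 2 + 0 = 2)
G(I, N) = 2 (G(I, N) = 1*2 = 2)
z(b, Y) = -5*Y*b (z(b, Y) = (b*(-5))*Y = (-5*b)*Y = -5*Y*b)
(z(5, 6) - 22)*G(0, -7) = (-5*6*5 - 22)*2 = (-150 - 22)*2 = -172*2 = -344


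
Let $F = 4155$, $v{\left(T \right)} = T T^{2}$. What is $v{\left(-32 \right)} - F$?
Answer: $-36923$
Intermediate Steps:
$v{\left(T \right)} = T^{3}$
$v{\left(-32 \right)} - F = \left(-32\right)^{3} - 4155 = -32768 - 4155 = -36923$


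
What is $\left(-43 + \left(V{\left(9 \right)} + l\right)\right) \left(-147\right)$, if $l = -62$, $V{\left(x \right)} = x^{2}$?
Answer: $3528$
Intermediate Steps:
$\left(-43 + \left(V{\left(9 \right)} + l\right)\right) \left(-147\right) = \left(-43 - \left(62 - 9^{2}\right)\right) \left(-147\right) = \left(-43 + \left(81 - 62\right)\right) \left(-147\right) = \left(-43 + 19\right) \left(-147\right) = \left(-24\right) \left(-147\right) = 3528$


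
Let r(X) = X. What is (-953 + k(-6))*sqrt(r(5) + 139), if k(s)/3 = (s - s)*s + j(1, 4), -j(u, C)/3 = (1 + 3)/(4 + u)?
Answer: -57612/5 ≈ -11522.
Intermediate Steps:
j(u, C) = -12/(4 + u) (j(u, C) = -3*(1 + 3)/(4 + u) = -12/(4 + u))
k(s) = -36/5 (k(s) = 3*((s - s)*s - 12/(4 + 1)) = 3*(0*s - 12/5) = 3*(0 - 12*1/5) = 3*(0 - 12/5) = 3*(-12/5) = -36/5)
(-953 + k(-6))*sqrt(r(5) + 139) = (-953 - 36/5)*sqrt(5 + 139) = -4801*sqrt(144)/5 = -4801/5*12 = -57612/5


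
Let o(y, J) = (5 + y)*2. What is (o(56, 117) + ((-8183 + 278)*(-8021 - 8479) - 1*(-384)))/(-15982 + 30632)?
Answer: 65216503/7325 ≈ 8903.3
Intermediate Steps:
o(y, J) = 10 + 2*y
(o(56, 117) + ((-8183 + 278)*(-8021 - 8479) - 1*(-384)))/(-15982 + 30632) = ((10 + 2*56) + ((-8183 + 278)*(-8021 - 8479) - 1*(-384)))/(-15982 + 30632) = ((10 + 112) + (-7905*(-16500) + 384))/14650 = (122 + (130432500 + 384))*(1/14650) = (122 + 130432884)*(1/14650) = 130433006*(1/14650) = 65216503/7325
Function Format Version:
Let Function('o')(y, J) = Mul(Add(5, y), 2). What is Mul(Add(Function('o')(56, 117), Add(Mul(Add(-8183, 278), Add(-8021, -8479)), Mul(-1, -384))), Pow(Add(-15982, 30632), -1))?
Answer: Rational(65216503, 7325) ≈ 8903.3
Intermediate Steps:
Function('o')(y, J) = Add(10, Mul(2, y))
Mul(Add(Function('o')(56, 117), Add(Mul(Add(-8183, 278), Add(-8021, -8479)), Mul(-1, -384))), Pow(Add(-15982, 30632), -1)) = Mul(Add(Add(10, Mul(2, 56)), Add(Mul(Add(-8183, 278), Add(-8021, -8479)), Mul(-1, -384))), Pow(Add(-15982, 30632), -1)) = Mul(Add(Add(10, 112), Add(Mul(-7905, -16500), 384)), Pow(14650, -1)) = Mul(Add(122, Add(130432500, 384)), Rational(1, 14650)) = Mul(Add(122, 130432884), Rational(1, 14650)) = Mul(130433006, Rational(1, 14650)) = Rational(65216503, 7325)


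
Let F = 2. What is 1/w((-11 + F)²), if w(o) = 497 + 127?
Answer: 1/624 ≈ 0.0016026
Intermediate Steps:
w(o) = 624
1/w((-11 + F)²) = 1/624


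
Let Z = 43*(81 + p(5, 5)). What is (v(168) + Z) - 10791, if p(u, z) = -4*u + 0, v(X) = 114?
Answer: -8054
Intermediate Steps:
p(u, z) = -4*u
Z = 2623 (Z = 43*(81 - 4*5) = 43*(81 - 20) = 43*61 = 2623)
(v(168) + Z) - 10791 = (114 + 2623) - 10791 = 2737 - 10791 = -8054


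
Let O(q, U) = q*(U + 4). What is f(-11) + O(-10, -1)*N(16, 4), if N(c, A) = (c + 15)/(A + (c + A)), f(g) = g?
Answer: -199/4 ≈ -49.750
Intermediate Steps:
N(c, A) = (15 + c)/(c + 2*A) (N(c, A) = (15 + c)/(A + (A + c)) = (15 + c)/(c + 2*A))
O(q, U) = q*(4 + U)
f(-11) + O(-10, -1)*N(16, 4) = -11 + (-10*(4 - 1))*((15 + 16)/(16 + 2*4)) = -11 + (-10*3)*(31/(16 + 8)) = -11 - 30*31/24 = -11 - 155/4 = -199/4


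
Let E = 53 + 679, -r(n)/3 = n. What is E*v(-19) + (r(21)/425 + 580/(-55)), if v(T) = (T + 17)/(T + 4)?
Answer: 406287/4675 ≈ 86.906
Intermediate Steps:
r(n) = -3*n
v(T) = (17 + T)/(4 + T)
E = 732
E*v(-19) + (r(21)/425 + 580/(-55)) = 732*((17 - 19)/(4 - 19)) + (-3*21/425 + 580/(-55)) = 732*(-2/(-15)) + (-63*1/425 + 580*(-1/55)) = 732*(-1/15*(-2)) + (-63/425 - 116/11) = 732*(2/15) - 49993/4675 = 488/5 - 49993/4675 = 406287/4675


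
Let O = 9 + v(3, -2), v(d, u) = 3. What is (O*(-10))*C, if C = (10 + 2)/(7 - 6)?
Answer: -1440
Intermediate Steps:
C = 12 (C = 12/1 = 12*1 = 12)
O = 12 (O = 9 + 3 = 12)
(O*(-10))*C = (12*(-10))*12 = -120*12 = -1440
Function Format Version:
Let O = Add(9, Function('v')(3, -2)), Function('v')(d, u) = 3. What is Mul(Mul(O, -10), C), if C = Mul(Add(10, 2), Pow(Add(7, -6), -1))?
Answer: -1440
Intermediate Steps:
C = 12 (C = Mul(12, Pow(1, -1)) = Mul(12, 1) = 12)
O = 12 (O = Add(9, 3) = 12)
Mul(Mul(O, -10), C) = Mul(Mul(12, -10), 12) = Mul(-120, 12) = -1440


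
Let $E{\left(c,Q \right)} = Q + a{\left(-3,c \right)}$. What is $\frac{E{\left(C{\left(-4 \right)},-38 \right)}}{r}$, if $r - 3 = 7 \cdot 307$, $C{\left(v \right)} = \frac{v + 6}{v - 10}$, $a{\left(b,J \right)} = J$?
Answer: $- \frac{267}{15064} \approx -0.017724$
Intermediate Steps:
$C{\left(v \right)} = \frac{6 + v}{-10 + v}$
$E{\left(c,Q \right)} = Q + c$
$r = 2152$ ($r = 3 + 7 \cdot 307 = 3 + 2149 = 2152$)
$\frac{E{\left(C{\left(-4 \right)},-38 \right)}}{r} = \frac{-38 + \frac{6 - 4}{-10 - 4}}{2152} = \left(-38 + \frac{1}{-14} \cdot 2\right) \frac{1}{2152} = \left(-38 - \frac{1}{7}\right) \frac{1}{2152} = \left(- \frac{267}{7}\right) \frac{1}{2152} = - \frac{267}{15064}$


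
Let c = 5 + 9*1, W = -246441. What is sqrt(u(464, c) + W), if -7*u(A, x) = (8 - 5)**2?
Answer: 2*I*sqrt(3018918)/7 ≈ 496.43*I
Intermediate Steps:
c = 14 (c = 5 + 9 = 14)
u(A, x) = -9/7 (u(A, x) = -(8 - 5)**2/7 = -1/7*3**2 = -1/7*9 = -9/7)
sqrt(u(464, c) + W) = sqrt(-9/7 - 246441) = sqrt(-1725096/7) = 2*I*sqrt(3018918)/7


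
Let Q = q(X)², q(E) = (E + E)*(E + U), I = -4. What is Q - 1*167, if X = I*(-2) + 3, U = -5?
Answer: 17257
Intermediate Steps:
X = 11 (X = -4*(-2) + 3 = 8 + 3 = 11)
q(E) = 2*E*(-5 + E) (q(E) = (E + E)*(E - 5) = (2*E)*(-5 + E) = 2*E*(-5 + E))
Q = 17424 (Q = (2*11*(-5 + 11))² = (2*11*6)² = 132² = 17424)
Q - 1*167 = 17424 - 1*167 = 17424 - 167 = 17257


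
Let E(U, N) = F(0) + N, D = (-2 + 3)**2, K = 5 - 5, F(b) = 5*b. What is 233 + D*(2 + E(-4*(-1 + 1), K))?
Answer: 235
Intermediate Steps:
K = 0
D = 1 (D = 1**2 = 1)
E(U, N) = N (E(U, N) = 5*0 + N = 0 + N = N)
233 + D*(2 + E(-4*(-1 + 1), K)) = 233 + 1*(2 + 0) = 233 + 1*2 = 233 + 2 = 235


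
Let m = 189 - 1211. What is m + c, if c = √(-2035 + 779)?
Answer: -1022 + 2*I*√314 ≈ -1022.0 + 35.44*I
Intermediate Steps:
c = 2*I*√314 (c = √(-1256) = 2*I*√314 ≈ 35.44*I)
m = -1022
m + c = -1022 + 2*I*√314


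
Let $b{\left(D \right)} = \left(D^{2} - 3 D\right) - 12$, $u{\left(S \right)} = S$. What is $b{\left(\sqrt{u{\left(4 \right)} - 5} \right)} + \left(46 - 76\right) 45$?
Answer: $-1363 - 3 i \approx -1363.0 - 3.0 i$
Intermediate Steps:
$b{\left(D \right)} = -12 + D^{2} - 3 D$
$b{\left(\sqrt{u{\left(4 \right)} - 5} \right)} + \left(46 - 76\right) 45 = \left(-12 + \left(\sqrt{4 - 5}\right)^{2} - 3 \sqrt{4 - 5}\right) + \left(46 - 76\right) 45 = \left(-12 + \left(\sqrt{-1}\right)^{2} - 3 \sqrt{-1}\right) - 1350 = \left(-12 + i^{2} - 3 i\right) - 1350 = \left(-12 - 1 - 3 i\right) - 1350 = \left(-13 - 3 i\right) - 1350 = -1363 - 3 i$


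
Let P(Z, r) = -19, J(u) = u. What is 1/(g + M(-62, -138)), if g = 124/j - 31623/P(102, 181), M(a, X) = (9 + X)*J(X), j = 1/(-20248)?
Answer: -19/47334427 ≈ -4.0140e-7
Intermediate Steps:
j = -1/20248 ≈ -4.9388e-5
M(a, X) = X*(9 + X) (M(a, X) = (9 + X)*X = X*(9 + X))
g = -47672665/19 (g = 124/(-1/20248) - 31623/(-19) = 124*(-20248) - 31623*(-1/19) = -2510752 + 31623/19 = -47672665/19 ≈ -2.5091e+6)
1/(g + M(-62, -138)) = 1/(-47672665/19 - 138*(9 - 138)) = 1/(-47672665/19 - 138*(-129)) = 1/(-47672665/19 + 17802) = 1/(-47334427/19) = -19/47334427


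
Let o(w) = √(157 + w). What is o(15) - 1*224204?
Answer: -224204 + 2*√43 ≈ -2.2419e+5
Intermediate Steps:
o(15) - 1*224204 = √(157 + 15) - 1*224204 = √172 - 224204 = 2*√43 - 224204 = -224204 + 2*√43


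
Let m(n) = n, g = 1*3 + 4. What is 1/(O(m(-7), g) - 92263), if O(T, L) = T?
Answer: -1/92270 ≈ -1.0838e-5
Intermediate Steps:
g = 7 (g = 3 + 4 = 7)
1/(O(m(-7), g) - 92263) = 1/(-7 - 92263) = 1/(-92270) = -1/92270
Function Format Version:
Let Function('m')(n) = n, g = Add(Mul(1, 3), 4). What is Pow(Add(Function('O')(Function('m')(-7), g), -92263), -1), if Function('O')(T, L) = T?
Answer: Rational(-1, 92270) ≈ -1.0838e-5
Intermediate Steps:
g = 7 (g = Add(3, 4) = 7)
Pow(Add(Function('O')(Function('m')(-7), g), -92263), -1) = Pow(Add(-7, -92263), -1) = Pow(-92270, -1) = Rational(-1, 92270)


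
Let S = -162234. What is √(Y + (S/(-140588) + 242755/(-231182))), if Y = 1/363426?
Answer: √1925425379361538208856534/4304613430614 ≈ 0.32235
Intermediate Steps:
Y = 1/363426 ≈ 2.7516e-6
√(Y + (S/(-140588) + 242755/(-231182))) = √(1/363426 + (-162234/(-140588) + 242755/(-231182))) = √(1/363426 + (-162234*(-1/140588) + 242755*(-1/231182))) = √(1/363426 + (81117/70294 - 242755/231182)) = √(1/363426 + 60306083/580382411) = √(3131054128967/30132294014298) = √1925425379361538208856534/4304613430614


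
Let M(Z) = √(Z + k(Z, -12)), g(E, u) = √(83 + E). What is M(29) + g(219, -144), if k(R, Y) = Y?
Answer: √17 + √302 ≈ 21.501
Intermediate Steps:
M(Z) = √(-12 + Z) (M(Z) = √(Z - 12) = √(-12 + Z))
M(29) + g(219, -144) = √(-12 + 29) + √(83 + 219) = √17 + √302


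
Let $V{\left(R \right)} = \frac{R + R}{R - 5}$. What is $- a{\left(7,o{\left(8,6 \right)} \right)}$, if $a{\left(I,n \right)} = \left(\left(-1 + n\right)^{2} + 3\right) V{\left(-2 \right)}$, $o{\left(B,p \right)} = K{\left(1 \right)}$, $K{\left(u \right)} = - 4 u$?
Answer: $-16$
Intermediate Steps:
$V{\left(R \right)} = \frac{2 R}{-5 + R}$
$o{\left(B,p \right)} = -4$ ($o{\left(B,p \right)} = \left(-4\right) 1 = -4$)
$a{\left(I,n \right)} = \frac{12}{7} + \frac{4 \left(-1 + n\right)^{2}}{7}$ ($a{\left(I,n \right)} = \left(\left(-1 + n\right)^{2} + 3\right) 2 \left(-2\right) \frac{1}{-5 - 2} = \left(3 + \left(-1 + n\right)^{2}\right) 2 \left(-2\right) \frac{1}{-7} = \left(3 + \left(-1 + n\right)^{2}\right) 2 \left(-2\right) \left(- \frac{1}{7}\right) = \left(3 + \left(-1 + n\right)^{2}\right) \frac{4}{7} = \frac{12}{7} + \frac{4 \left(-1 + n\right)^{2}}{7}$)
$- a{\left(7,o{\left(8,6 \right)} \right)} = - (\frac{12}{7} + \frac{4 \left(-1 - 4\right)^{2}}{7}) = - (\frac{12}{7} + \frac{4 \left(-5\right)^{2}}{7}) = - (\frac{12}{7} + \frac{4}{7} \cdot 25) = - (\frac{12}{7} + \frac{100}{7}) = \left(-1\right) 16 = -16$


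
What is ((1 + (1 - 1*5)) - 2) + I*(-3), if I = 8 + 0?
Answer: -29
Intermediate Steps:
I = 8
((1 + (1 - 1*5)) - 2) + I*(-3) = ((1 + (1 - 1*5)) - 2) + 8*(-3) = ((1 + (1 - 5)) - 2) - 24 = ((1 - 4) - 2) - 24 = (-3 - 2) - 24 = -5 - 24 = -29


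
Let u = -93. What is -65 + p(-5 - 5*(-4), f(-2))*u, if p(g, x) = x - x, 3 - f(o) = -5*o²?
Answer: -65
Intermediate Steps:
f(o) = 3 + 5*o² (f(o) = 3 - (-5)*o² = 3 + 5*o²)
p(g, x) = 0
-65 + p(-5 - 5*(-4), f(-2))*u = -65 + 0*(-93) = -65 + 0 = -65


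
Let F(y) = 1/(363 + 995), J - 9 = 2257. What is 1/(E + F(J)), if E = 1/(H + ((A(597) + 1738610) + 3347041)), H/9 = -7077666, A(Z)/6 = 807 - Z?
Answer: 79595208714/58610725 ≈ 1358.0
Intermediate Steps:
J = 2266 (J = 9 + 2257 = 2266)
A(Z) = 4842 - 6*Z (A(Z) = 6*(807 - Z) = 4842 - 6*Z)
F(y) = 1/1358
H = -63698994 (H = 9*(-7077666) = -63698994)
E = -1/58612083 (E = 1/(-63698994 + (((4842 - 6*597) + 1738610) + 3347041)) = 1/(-63698994 + (((4842 - 3582) + 1738610) + 3347041)) = 1/(-63698994 + ((1260 + 1738610) + 3347041)) = 1/(-63698994 + (1739870 + 3347041)) = 1/(-63698994 + 5086911) = 1/(-58612083) = -1/58612083 ≈ -1.7061e-8)
1/(E + F(J)) = 1/(-1/58612083 + 1/1358) = 1/(58610725/79595208714) = 79595208714/58610725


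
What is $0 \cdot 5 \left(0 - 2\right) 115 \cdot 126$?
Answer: $0$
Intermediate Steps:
$0 \cdot 5 \left(0 - 2\right) 115 \cdot 126 = 0 \left(0 - 2\right) 115 \cdot 126 = 0 \left(-2\right) 115 \cdot 126 = 0 \cdot 115 \cdot 126 = 0 \cdot 126 = 0$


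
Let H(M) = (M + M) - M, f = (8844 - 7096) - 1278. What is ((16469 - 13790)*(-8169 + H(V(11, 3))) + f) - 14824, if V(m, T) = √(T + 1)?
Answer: -21893747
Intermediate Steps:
f = 470 (f = 1748 - 1278 = 470)
V(m, T) = √(1 + T)
H(M) = M (H(M) = 2*M - M = M)
((16469 - 13790)*(-8169 + H(V(11, 3))) + f) - 14824 = ((16469 - 13790)*(-8169 + √(1 + 3)) + 470) - 14824 = (2679*(-8169 + √4) + 470) - 14824 = (2679*(-8169 + 2) + 470) - 14824 = (2679*(-8167) + 470) - 14824 = (-21879393 + 470) - 14824 = -21878923 - 14824 = -21893747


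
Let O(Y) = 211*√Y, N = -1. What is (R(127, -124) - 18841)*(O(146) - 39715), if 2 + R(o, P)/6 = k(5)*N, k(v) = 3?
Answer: 749461765 - 3981781*√146 ≈ 7.0135e+8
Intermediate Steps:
R(o, P) = -30 (R(o, P) = -12 + 6*(3*(-1)) = -12 + 6*(-3) = -12 - 18 = -30)
(R(127, -124) - 18841)*(O(146) - 39715) = (-30 - 18841)*(211*√146 - 39715) = -18871*(-39715 + 211*√146) = 749461765 - 3981781*√146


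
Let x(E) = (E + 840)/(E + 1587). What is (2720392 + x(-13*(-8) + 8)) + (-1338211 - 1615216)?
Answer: -395925513/1699 ≈ -2.3303e+5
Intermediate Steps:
x(E) = (840 + E)/(1587 + E)
(2720392 + x(-13*(-8) + 8)) + (-1338211 - 1615216) = (2720392 + (840 + (-13*(-8) + 8))/(1587 + (-13*(-8) + 8))) + (-1338211 - 1615216) = (2720392 + (840 + (104 + 8))/(1587 + (104 + 8))) - 2953427 = (2720392 + (840 + 112)/(1587 + 112)) - 2953427 = (2720392 + 952/1699) - 2953427 = 4621946960/1699 - 2953427 = -395925513/1699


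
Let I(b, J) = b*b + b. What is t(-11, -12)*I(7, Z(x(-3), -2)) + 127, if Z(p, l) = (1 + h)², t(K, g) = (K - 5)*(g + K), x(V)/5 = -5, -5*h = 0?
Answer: 20735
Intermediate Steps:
h = 0 (h = -⅕*0 = 0)
x(V) = -25 (x(V) = 5*(-5) = -25)
t(K, g) = (-5 + K)*(K + g)
Z(p, l) = 1 (Z(p, l) = (1 + 0)² = 1² = 1)
I(b, J) = b + b² (I(b, J) = b² + b = b + b²)
t(-11, -12)*I(7, Z(x(-3), -2)) + 127 = ((-11)² - 5*(-11) - 5*(-12) - 11*(-12))*(7*(1 + 7)) + 127 = (121 + 55 + 60 + 132)*(7*8) + 127 = 368*56 + 127 = 20608 + 127 = 20735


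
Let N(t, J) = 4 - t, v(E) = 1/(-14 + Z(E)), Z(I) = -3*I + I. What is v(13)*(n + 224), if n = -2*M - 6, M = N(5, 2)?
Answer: -11/2 ≈ -5.5000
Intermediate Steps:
Z(I) = -2*I
v(E) = 1/(-14 - 2*E)
M = -1 (M = 4 - 1*5 = 4 - 5 = -1)
n = -4 (n = -2*(-1) - 6 = 2 - 6 = -4)
v(13)*(n + 224) = (-1/(14 + 2*13))*(-4 + 224) = -1/(14 + 26)*220 = -1/40*220 = -11/2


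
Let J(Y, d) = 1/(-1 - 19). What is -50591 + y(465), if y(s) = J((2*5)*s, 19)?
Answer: -1011821/20 ≈ -50591.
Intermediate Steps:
J(Y, d) = -1/20 (J(Y, d) = 1/(-20) = -1/20)
y(s) = -1/20
-50591 + y(465) = -50591 - 1/20 = -1011821/20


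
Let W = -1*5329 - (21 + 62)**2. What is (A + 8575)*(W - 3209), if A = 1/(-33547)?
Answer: -4437816038748/33547 ≈ -1.3229e+8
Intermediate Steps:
W = -12218 (W = -5329 - 1*83**2 = -5329 - 1*6889 = -5329 - 6889 = -12218)
A = -1/33547 ≈ -2.9809e-5
(A + 8575)*(W - 3209) = (-1/33547 + 8575)*(-12218 - 3209) = (287665524/33547)*(-15427) = -4437816038748/33547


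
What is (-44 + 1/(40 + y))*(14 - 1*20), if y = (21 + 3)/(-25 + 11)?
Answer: 35355/134 ≈ 263.84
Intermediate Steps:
y = -12/7 (y = 24/(-14) = 24*(-1/14) = -12/7 ≈ -1.7143)
(-44 + 1/(40 + y))*(14 - 1*20) = (-44 + 1/(40 - 12/7))*(14 - 1*20) = (-44 + 1/(268/7))*(14 - 20) = (-44 + 7/268)*(-6) = -11785/268*(-6) = 35355/134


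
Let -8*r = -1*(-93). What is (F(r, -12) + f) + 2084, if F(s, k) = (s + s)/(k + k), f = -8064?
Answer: -191329/32 ≈ -5979.0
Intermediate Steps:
r = -93/8 (r = -(-1)*(-93)/8 = -⅛*93 = -93/8 ≈ -11.625)
F(s, k) = s/k (F(s, k) = (2*s)/((2*k)) = (2*s)*(1/(2*k)) = s/k)
(F(r, -12) + f) + 2084 = (-93/8/(-12) - 8064) + 2084 = (-93/8*(-1/12) - 8064) + 2084 = (31/32 - 8064) + 2084 = -258017/32 + 2084 = -191329/32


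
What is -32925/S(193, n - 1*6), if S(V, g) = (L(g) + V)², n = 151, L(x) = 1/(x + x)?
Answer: -922997500/1044250947 ≈ -0.88388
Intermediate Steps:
L(x) = 1/(2*x)
S(V, g) = (V + 1/(2*g))² (S(V, g) = (1/(2*g) + V)² = (V + 1/(2*g))²)
-32925/S(193, n - 1*6) = -32925/(193 + 1/(2*(151 - 1*6)))² = -32925/(193 + 1/(2*(151 - 6)))² = -32925/(193 + (½)/145)² = -32925/(193 + (½)*(1/145))² = -32925/(193 + 1/290)² = -32925/((55971/290)²) = -32925/3132752841/84100 = -32925*84100/3132752841 = -922997500/1044250947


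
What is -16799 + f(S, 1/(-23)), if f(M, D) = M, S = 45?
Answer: -16754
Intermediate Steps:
-16799 + f(S, 1/(-23)) = -16799 + 45 = -16754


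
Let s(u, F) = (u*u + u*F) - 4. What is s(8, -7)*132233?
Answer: 528932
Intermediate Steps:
s(u, F) = -4 + u² + F*u (s(u, F) = (u² + F*u) - 4 = -4 + u² + F*u)
s(8, -7)*132233 = (-4 + 8² - 7*8)*132233 = (-4 + 64 - 56)*132233 = 4*132233 = 528932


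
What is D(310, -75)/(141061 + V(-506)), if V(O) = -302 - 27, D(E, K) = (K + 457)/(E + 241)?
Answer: 191/38771666 ≈ 4.9263e-6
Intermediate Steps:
D(E, K) = (457 + K)/(241 + E)
V(O) = -329
D(310, -75)/(141061 + V(-506)) = ((457 - 75)/(241 + 310))/(141061 - 329) = (382/551)/140732 = ((1/551)*382)*(1/140732) = (382/551)*(1/140732) = 191/38771666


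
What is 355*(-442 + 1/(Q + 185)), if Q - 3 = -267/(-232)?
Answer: -6885599170/43883 ≈ -1.5691e+5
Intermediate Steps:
Q = 963/232 (Q = 3 - 267/(-232) = 3 - 267*(-1/232) = 3 + 267/232 = 963/232 ≈ 4.1509)
355*(-442 + 1/(Q + 185)) = 355*(-442 + 1/(963/232 + 185)) = 355*(-442 + 1/(43883/232)) = 355*(-442 + 232/43883) = 355*(-19396054/43883) = -6885599170/43883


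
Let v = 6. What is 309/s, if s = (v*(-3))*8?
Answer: -103/48 ≈ -2.1458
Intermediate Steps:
s = -144 (s = (6*(-3))*8 = -18*8 = -144)
309/s = 309/(-144) = 309*(-1/144) = -103/48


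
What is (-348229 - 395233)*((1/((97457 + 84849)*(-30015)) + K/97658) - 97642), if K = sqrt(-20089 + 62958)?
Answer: 198611666939499797911/2735957295 - 371731*sqrt(42869)/48829 ≈ 7.2593e+10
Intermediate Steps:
K = sqrt(42869) ≈ 207.05
(-348229 - 395233)*((1/((97457 + 84849)*(-30015)) + K/97658) - 97642) = (-348229 - 395233)*((1/((97457 + 84849)*(-30015)) + sqrt(42869)/97658) - 97642) = -743462*((-1/30015/182306 + sqrt(42869)*(1/97658)) - 97642) = -743462*(((1/182306)*(-1/30015) + sqrt(42869)/97658) - 97642) = -743462*((-1/5471914590 + sqrt(42869)/97658) - 97642) = -743462*(-534288684396781/5471914590 + sqrt(42869)/97658) = 198611666939499797911/2735957295 - 371731*sqrt(42869)/48829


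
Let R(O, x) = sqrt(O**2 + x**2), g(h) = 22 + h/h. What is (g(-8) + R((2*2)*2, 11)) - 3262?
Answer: -3239 + sqrt(185) ≈ -3225.4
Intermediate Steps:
g(h) = 23 (g(h) = 22 + 1 = 23)
(g(-8) + R((2*2)*2, 11)) - 3262 = (23 + sqrt(((2*2)*2)**2 + 11**2)) - 3262 = (23 + sqrt((4*2)**2 + 121)) - 3262 = (23 + sqrt(8**2 + 121)) - 3262 = (23 + sqrt(64 + 121)) - 3262 = (23 + sqrt(185)) - 3262 = -3239 + sqrt(185)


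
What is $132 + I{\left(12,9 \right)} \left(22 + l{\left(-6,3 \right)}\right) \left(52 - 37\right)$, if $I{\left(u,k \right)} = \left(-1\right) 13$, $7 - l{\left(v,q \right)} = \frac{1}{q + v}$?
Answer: $-5588$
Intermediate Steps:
$l{\left(v,q \right)} = 7 - \frac{1}{q + v}$
$I{\left(u,k \right)} = -13$
$132 + I{\left(12,9 \right)} \left(22 + l{\left(-6,3 \right)}\right) \left(52 - 37\right) = 132 - 13 \left(22 + \frac{-1 + 7 \cdot 3 + 7 \left(-6\right)}{3 - 6}\right) \left(52 - 37\right) = 132 - 13 \left(22 + \frac{-1 + 21 - 42}{-3}\right) 15 = 132 - 13 \left(22 - - \frac{22}{3}\right) 15 = 132 - 13 \left(22 + \frac{22}{3}\right) 15 = 132 - 13 \cdot \frac{88}{3} \cdot 15 = 132 - 5720 = -5588$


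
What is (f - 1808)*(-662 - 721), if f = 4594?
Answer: -3853038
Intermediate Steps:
(f - 1808)*(-662 - 721) = (4594 - 1808)*(-662 - 721) = 2786*(-1383) = -3853038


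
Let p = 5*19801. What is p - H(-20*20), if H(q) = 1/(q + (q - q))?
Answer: 39602001/400 ≈ 99005.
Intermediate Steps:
p = 99005
H(q) = 1/q (H(q) = 1/(q + 0) = 1/q)
p - H(-20*20) = 99005 - 1/((-20*20)) = 99005 - 1/(-400) = 99005 - 1*(-1/400) = 99005 + 1/400 = 39602001/400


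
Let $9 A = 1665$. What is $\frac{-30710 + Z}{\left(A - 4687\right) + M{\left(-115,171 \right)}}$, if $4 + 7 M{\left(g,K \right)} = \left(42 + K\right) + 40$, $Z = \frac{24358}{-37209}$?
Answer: $\frac{7998989236}{1163339385} \approx 6.8759$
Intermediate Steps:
$A = 185$ ($A = \frac{1}{9} \cdot 1665 = 185$)
$Z = - \frac{24358}{37209}$ ($Z = 24358 \left(- \frac{1}{37209}\right) = - \frac{24358}{37209} \approx -0.65463$)
$M{\left(g,K \right)} = \frac{78}{7} + \frac{K}{7}$ ($M{\left(g,K \right)} = - \frac{4}{7} + \frac{\left(42 + K\right) + 40}{7} = - \frac{4}{7} + \frac{82 + K}{7} = - \frac{4}{7} + \left(\frac{82}{7} + \frac{K}{7}\right) = \frac{78}{7} + \frac{K}{7}$)
$\frac{-30710 + Z}{\left(A - 4687\right) + M{\left(-115,171 \right)}} = \frac{-30710 - \frac{24358}{37209}}{\left(185 - 4687\right) + \left(\frac{78}{7} + \frac{1}{7} \cdot 171\right)} = - \frac{1142712748}{37209 \left(\left(185 - 4687\right) + \left(\frac{78}{7} + \frac{171}{7}\right)\right)} = - \frac{1142712748}{37209 \left(-4502 + \frac{249}{7}\right)} = - \frac{1142712748}{37209 \left(- \frac{31265}{7}\right)} = \left(- \frac{1142712748}{37209}\right) \left(- \frac{7}{31265}\right) = \frac{7998989236}{1163339385}$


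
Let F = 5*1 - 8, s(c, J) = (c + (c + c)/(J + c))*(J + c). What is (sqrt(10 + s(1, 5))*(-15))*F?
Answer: 135*sqrt(2) ≈ 190.92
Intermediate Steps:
s(c, J) = (J + c)*(c + 2*c/(J + c)) (s(c, J) = (c + (2*c)/(J + c))*(J + c) = (c + 2*c/(J + c))*(J + c) = (J + c)*(c + 2*c/(J + c)))
F = -3 (F = 5 - 8 = -3)
(sqrt(10 + s(1, 5))*(-15))*F = (sqrt(10 + 1*(2 + 5 + 1))*(-15))*(-3) = (sqrt(10 + 1*8)*(-15))*(-3) = (sqrt(10 + 8)*(-15))*(-3) = (sqrt(18)*(-15))*(-3) = ((3*sqrt(2))*(-15))*(-3) = -45*sqrt(2)*(-3) = 135*sqrt(2)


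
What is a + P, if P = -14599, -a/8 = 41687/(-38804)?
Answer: -141541525/9701 ≈ -14590.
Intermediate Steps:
a = 83374/9701 (a = -333496/(-38804) = -333496*(-1)/38804 = -8*(-41687/38804) = 83374/9701 ≈ 8.5944)
a + P = 83374/9701 - 14599 = -141541525/9701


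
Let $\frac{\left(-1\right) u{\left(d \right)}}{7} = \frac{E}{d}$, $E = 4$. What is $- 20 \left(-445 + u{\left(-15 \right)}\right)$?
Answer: $\frac{26588}{3} \approx 8862.7$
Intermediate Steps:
$u{\left(d \right)} = - \frac{28}{d}$ ($u{\left(d \right)} = - 7 \frac{4}{d} = - \frac{28}{d}$)
$- 20 \left(-445 + u{\left(-15 \right)}\right) = - 20 \left(-445 - \frac{28}{-15}\right) = - 20 \left(-445 - - \frac{28}{15}\right) = - 20 \left(-445 + \frac{28}{15}\right) = \left(-20\right) \left(- \frac{6647}{15}\right) = \frac{26588}{3}$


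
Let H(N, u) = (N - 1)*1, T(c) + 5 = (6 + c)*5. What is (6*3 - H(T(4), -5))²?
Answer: 676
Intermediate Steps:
T(c) = 25 + 5*c (T(c) = -5 + (6 + c)*5 = -5 + (30 + 5*c) = 25 + 5*c)
H(N, u) = -1 + N (H(N, u) = (-1 + N)*1 = -1 + N)
(6*3 - H(T(4), -5))² = (6*3 - (-1 + (25 + 5*4)))² = (18 - (-1 + (25 + 20)))² = (18 - (-1 + 45))² = (18 - 1*44)² = (18 - 44)² = (-26)² = 676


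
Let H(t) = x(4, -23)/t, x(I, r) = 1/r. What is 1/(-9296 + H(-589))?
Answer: -13547/125932911 ≈ -0.00010757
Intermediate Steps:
H(t) = -1/(23*t) (H(t) = 1/((-23)*t) = -1/(23*t))
1/(-9296 + H(-589)) = 1/(-9296 - 1/23/(-589)) = 1/(-9296 - 1/23*(-1/589)) = 1/(-9296 + 1/13547) = 1/(-125932911/13547) = -13547/125932911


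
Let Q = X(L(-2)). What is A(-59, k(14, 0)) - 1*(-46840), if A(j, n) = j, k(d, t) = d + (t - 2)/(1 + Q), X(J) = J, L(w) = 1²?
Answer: 46781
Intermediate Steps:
L(w) = 1
Q = 1
k(d, t) = -1 + d + t/2 (k(d, t) = d + (t - 2)/(1 + 1) = d + (-2 + t)/2 = d + (-2 + t)*(½) = d + (-1 + t/2) = -1 + d + t/2)
A(-59, k(14, 0)) - 1*(-46840) = -59 - 1*(-46840) = -59 + 46840 = 46781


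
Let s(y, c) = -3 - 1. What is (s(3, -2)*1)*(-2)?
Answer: 8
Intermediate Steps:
s(y, c) = -4
(s(3, -2)*1)*(-2) = -4*1*(-2) = -4*(-2) = 8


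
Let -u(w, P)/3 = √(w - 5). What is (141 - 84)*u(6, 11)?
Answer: -171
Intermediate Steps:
u(w, P) = -3*√(-5 + w) (u(w, P) = -3*√(w - 5) = -3*√(-5 + w))
(141 - 84)*u(6, 11) = (141 - 84)*(-3*√(-5 + 6)) = 57*(-3*√1) = 57*(-3*1) = 57*(-3) = -171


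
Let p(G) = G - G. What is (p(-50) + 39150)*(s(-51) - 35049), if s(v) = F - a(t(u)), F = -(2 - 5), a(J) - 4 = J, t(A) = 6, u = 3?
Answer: -1372442400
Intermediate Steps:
a(J) = 4 + J
p(G) = 0
F = 3 (F = -1*(-3) = 3)
s(v) = -7 (s(v) = 3 - (4 + 6) = 3 - 1*10 = 3 - 10 = -7)
(p(-50) + 39150)*(s(-51) - 35049) = (0 + 39150)*(-7 - 35049) = 39150*(-35056) = -1372442400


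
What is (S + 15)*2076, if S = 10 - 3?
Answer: 45672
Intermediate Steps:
S = 7
(S + 15)*2076 = (7 + 15)*2076 = 22*2076 = 45672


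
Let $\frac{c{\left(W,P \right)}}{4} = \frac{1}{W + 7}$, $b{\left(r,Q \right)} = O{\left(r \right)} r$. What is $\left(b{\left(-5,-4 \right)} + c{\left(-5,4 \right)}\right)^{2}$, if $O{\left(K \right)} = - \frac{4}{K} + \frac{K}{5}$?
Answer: $9$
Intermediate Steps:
$O{\left(K \right)} = - \frac{4}{K} + \frac{K}{5}$ ($O{\left(K \right)} = - \frac{4}{K} + K \frac{1}{5} = - \frac{4}{K} + \frac{K}{5}$)
$b{\left(r,Q \right)} = r \left(- \frac{4}{r} + \frac{r}{5}\right)$ ($b{\left(r,Q \right)} = \left(- \frac{4}{r} + \frac{r}{5}\right) r = r \left(- \frac{4}{r} + \frac{r}{5}\right)$)
$c{\left(W,P \right)} = \frac{4}{7 + W}$ ($c{\left(W,P \right)} = \frac{4}{W + 7} = \frac{4}{7 + W}$)
$\left(b{\left(-5,-4 \right)} + c{\left(-5,4 \right)}\right)^{2} = \left(\left(-4 + \frac{\left(-5\right)^{2}}{5}\right) + \frac{4}{7 - 5}\right)^{2} = \left(\left(-4 + \frac{1}{5} \cdot 25\right) + \frac{4}{2}\right)^{2} = \left(\left(-4 + 5\right) + 4 \cdot \frac{1}{2}\right)^{2} = \left(1 + 2\right)^{2} = 3^{2} = 9$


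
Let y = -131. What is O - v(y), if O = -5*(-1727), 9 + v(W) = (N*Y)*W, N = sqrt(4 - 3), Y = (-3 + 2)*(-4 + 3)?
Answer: 8775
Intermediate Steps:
Y = 1 (Y = -1*(-1) = 1)
N = 1 (N = sqrt(1) = 1)
v(W) = -9 + W (v(W) = -9 + (1*1)*W = -9 + 1*W = -9 + W)
O = 8635
O - v(y) = 8635 - (-9 - 131) = 8635 - 1*(-140) = 8635 + 140 = 8775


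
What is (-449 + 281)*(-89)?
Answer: 14952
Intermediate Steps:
(-449 + 281)*(-89) = -168*(-89) = 14952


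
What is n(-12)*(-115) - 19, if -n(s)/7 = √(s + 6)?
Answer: -19 + 805*I*√6 ≈ -19.0 + 1971.8*I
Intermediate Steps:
n(s) = -7*√(6 + s) (n(s) = -7*√(s + 6) = -7*√(6 + s))
n(-12)*(-115) - 19 = -7*√(6 - 12)*(-115) - 19 = -7*I*√6*(-115) - 19 = 805*I*√6 - 19 = -19 + 805*I*√6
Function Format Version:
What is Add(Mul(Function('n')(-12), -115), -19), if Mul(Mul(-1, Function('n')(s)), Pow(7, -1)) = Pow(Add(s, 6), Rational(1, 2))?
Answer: Add(-19, Mul(805, I, Pow(6, Rational(1, 2)))) ≈ Add(-19.000, Mul(1971.8, I))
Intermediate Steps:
Function('n')(s) = Mul(-7, Pow(Add(6, s), Rational(1, 2))) (Function('n')(s) = Mul(-7, Pow(Add(s, 6), Rational(1, 2))) = Mul(-7, Pow(Add(6, s), Rational(1, 2))))
Add(Mul(Function('n')(-12), -115), -19) = Add(Mul(Mul(-7, Pow(Add(6, -12), Rational(1, 2))), -115), -19) = Add(Mul(Mul(-7, Pow(-6, Rational(1, 2))), -115), -19) = Add(Mul(Mul(-7, Mul(I, Pow(6, Rational(1, 2)))), -115), -19) = Add(Mul(Mul(-7, I, Pow(6, Rational(1, 2))), -115), -19) = Add(Mul(805, I, Pow(6, Rational(1, 2))), -19) = Add(-19, Mul(805, I, Pow(6, Rational(1, 2))))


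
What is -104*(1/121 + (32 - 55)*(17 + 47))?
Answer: 18523544/121 ≈ 1.5309e+5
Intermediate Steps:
-104*(1/121 + (32 - 55)*(17 + 47)) = -104*(1/121 - 23*64) = -104*(1/121 - 1472) = -104*(-178111/121) = 18523544/121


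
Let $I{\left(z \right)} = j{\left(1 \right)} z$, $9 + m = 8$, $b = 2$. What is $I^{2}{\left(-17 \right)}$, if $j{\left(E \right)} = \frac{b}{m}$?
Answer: $1156$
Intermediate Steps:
$m = -1$ ($m = -9 + 8 = -1$)
$j{\left(E \right)} = -2$ ($j{\left(E \right)} = \frac{2}{-1} = 2 \left(-1\right) = -2$)
$I{\left(z \right)} = - 2 z$
$I^{2}{\left(-17 \right)} = \left(\left(-2\right) \left(-17\right)\right)^{2} = 34^{2} = 1156$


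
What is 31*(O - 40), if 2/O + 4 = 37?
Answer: -40858/33 ≈ -1238.1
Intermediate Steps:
O = 2/33 (O = 2/(-4 + 37) = 2/33 ≈ 0.060606)
31*(O - 40) = 31*(2/33 - 40) = 31*(-1318/33) = -40858/33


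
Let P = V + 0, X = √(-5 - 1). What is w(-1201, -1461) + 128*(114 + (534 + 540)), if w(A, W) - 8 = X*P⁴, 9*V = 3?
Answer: 152072 + I*√6/81 ≈ 1.5207e+5 + 0.030241*I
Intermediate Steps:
V = ⅓ (V = (⅑)*3 = ⅓ ≈ 0.33333)
X = I*√6 (X = √(-6) = I*√6 ≈ 2.4495*I)
P = ⅓ (P = ⅓ + 0 = ⅓ ≈ 0.33333)
w(A, W) = 8 + I*√6/81 (w(A, W) = 8 + (I*√6)*(⅓)⁴ = 8 + (I*√6)*(1/81) = 8 + I*√6/81)
w(-1201, -1461) + 128*(114 + (534 + 540)) = (8 + I*√6/81) + 128*(114 + (534 + 540)) = (8 + I*√6/81) + 128*(114 + 1074) = (8 + I*√6/81) + 128*1188 = (8 + I*√6/81) + 152064 = 152072 + I*√6/81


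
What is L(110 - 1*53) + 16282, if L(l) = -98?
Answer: 16184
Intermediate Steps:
L(110 - 1*53) + 16282 = -98 + 16282 = 16184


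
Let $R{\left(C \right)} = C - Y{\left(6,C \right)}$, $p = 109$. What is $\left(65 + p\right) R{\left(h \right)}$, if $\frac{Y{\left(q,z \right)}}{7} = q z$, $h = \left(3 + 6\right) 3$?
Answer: $-192618$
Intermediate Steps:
$h = 27$ ($h = 9 \cdot 3 = 27$)
$Y{\left(q,z \right)} = 7 q z$
$R{\left(C \right)} = - 41 C$ ($R{\left(C \right)} = C - 7 \cdot 6 C = C - 42 C = - 41 C$)
$\left(65 + p\right) R{\left(h \right)} = \left(65 + 109\right) \left(\left(-41\right) 27\right) = 174 \left(-1107\right) = -192618$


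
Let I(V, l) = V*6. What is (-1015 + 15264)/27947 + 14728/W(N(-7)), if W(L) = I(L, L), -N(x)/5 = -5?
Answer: 206870383/2096025 ≈ 98.697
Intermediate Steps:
I(V, l) = 6*V
N(x) = 25 (N(x) = -5*(-5) = 25)
W(L) = 6*L
(-1015 + 15264)/27947 + 14728/W(N(-7)) = (-1015 + 15264)/27947 + 14728/((6*25)) = 14249*(1/27947) + 14728/150 = 14249/27947 + 14728*(1/150) = 14249/27947 + 7364/75 = 206870383/2096025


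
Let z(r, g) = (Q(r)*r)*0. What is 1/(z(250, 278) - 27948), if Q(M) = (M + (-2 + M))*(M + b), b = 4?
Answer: -1/27948 ≈ -3.5781e-5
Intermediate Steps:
Q(M) = (-2 + 2*M)*(4 + M) (Q(M) = (M + (-2 + M))*(M + 4) = (-2 + 2*M)*(4 + M))
z(r, g) = 0 (z(r, g) = ((-8 + 2*r² + 6*r)*r)*0 = (r*(-8 + 2*r² + 6*r))*0 = 0)
1/(z(250, 278) - 27948) = 1/(0 - 27948) = 1/(-27948) = -1/27948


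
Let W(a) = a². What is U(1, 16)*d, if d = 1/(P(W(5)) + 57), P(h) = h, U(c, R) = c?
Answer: 1/82 ≈ 0.012195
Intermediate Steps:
d = 1/82 (d = 1/(5² + 57) = 1/(25 + 57) = 1/82 ≈ 0.012195)
U(1, 16)*d = 1*(1/82) = 1/82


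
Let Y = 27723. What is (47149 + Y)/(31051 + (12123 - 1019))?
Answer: 74872/42155 ≈ 1.7761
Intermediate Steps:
(47149 + Y)/(31051 + (12123 - 1019)) = (47149 + 27723)/(31051 + (12123 - 1019)) = 74872/(31051 + 11104) = 74872/42155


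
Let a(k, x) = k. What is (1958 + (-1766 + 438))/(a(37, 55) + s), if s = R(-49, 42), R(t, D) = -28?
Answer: 70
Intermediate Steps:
s = -28
(1958 + (-1766 + 438))/(a(37, 55) + s) = (1958 + (-1766 + 438))/(37 - 28) = (1958 - 1328)/9 = 630*(1/9) = 70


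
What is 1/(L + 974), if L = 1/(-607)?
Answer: 607/591217 ≈ 0.0010267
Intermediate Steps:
L = -1/607 ≈ -0.0016474
1/(L + 974) = 1/(-1/607 + 974) = 1/(591217/607) = 607/591217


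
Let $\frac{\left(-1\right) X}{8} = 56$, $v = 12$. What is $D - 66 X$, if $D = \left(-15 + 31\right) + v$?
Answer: $29596$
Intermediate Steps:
$X = -448$ ($X = \left(-8\right) 56 = -448$)
$D = 28$ ($D = \left(-15 + 31\right) + 12 = 16 + 12 = 28$)
$D - 66 X = 28 - -29568 = 28 + 29568 = 29596$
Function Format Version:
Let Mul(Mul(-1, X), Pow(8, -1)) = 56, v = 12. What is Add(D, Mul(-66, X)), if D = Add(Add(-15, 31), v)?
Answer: 29596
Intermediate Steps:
X = -448 (X = Mul(-8, 56) = -448)
D = 28 (D = Add(Add(-15, 31), 12) = Add(16, 12) = 28)
Add(D, Mul(-66, X)) = Add(28, Mul(-66, -448)) = Add(28, 29568) = 29596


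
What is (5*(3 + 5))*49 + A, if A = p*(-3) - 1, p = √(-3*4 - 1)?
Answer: 1959 - 3*I*√13 ≈ 1959.0 - 10.817*I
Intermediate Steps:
p = I*√13 (p = √(-12 - 1) = √(-13) = I*√13 ≈ 3.6056*I)
A = -1 - 3*I*√13 (A = (I*√13)*(-3) - 1 = -3*I*√13 - 1 = -1 - 3*I*√13 ≈ -1.0 - 10.817*I)
(5*(3 + 5))*49 + A = (5*(3 + 5))*49 + (-1 - 3*I*√13) = (5*8)*49 + (-1 - 3*I*√13) = 40*49 + (-1 - 3*I*√13) = 1960 + (-1 - 3*I*√13) = 1959 - 3*I*√13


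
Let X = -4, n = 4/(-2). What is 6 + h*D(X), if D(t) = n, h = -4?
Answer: 14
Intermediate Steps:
n = -2 (n = 4*(-½) = -2)
D(t) = -2
6 + h*D(X) = 6 - 4*(-2) = 6 + 8 = 14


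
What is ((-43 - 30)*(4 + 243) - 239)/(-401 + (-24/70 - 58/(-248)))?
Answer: 26430600/580271 ≈ 45.549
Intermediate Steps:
((-43 - 30)*(4 + 243) - 239)/(-401 + (-24/70 - 58/(-248))) = (-73*247 - 239)/(-401 + (-24*1/70 - 58*(-1/248))) = (-18031 - 239)/(-401 + (-12/35 + 29/124)) = -18270/(-401 - 473/4340) = -18270/(-1740813/4340) = -18270*(-4340/1740813) = 26430600/580271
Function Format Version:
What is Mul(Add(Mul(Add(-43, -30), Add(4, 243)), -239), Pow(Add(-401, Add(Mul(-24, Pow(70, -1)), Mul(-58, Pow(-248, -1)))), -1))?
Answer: Rational(26430600, 580271) ≈ 45.549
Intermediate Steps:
Mul(Add(Mul(Add(-43, -30), Add(4, 243)), -239), Pow(Add(-401, Add(Mul(-24, Pow(70, -1)), Mul(-58, Pow(-248, -1)))), -1)) = Mul(Add(Mul(-73, 247), -239), Pow(Add(-401, Add(Mul(-24, Rational(1, 70)), Mul(-58, Rational(-1, 248)))), -1)) = Mul(Add(-18031, -239), Pow(Add(-401, Add(Rational(-12, 35), Rational(29, 124))), -1)) = Mul(-18270, Pow(Add(-401, Rational(-473, 4340)), -1)) = Mul(-18270, Pow(Rational(-1740813, 4340), -1)) = Mul(-18270, Rational(-4340, 1740813)) = Rational(26430600, 580271)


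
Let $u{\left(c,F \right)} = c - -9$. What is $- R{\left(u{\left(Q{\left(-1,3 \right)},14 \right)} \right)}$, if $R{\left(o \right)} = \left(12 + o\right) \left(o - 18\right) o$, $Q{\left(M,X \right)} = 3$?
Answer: $1728$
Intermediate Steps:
$u{\left(c,F \right)} = 9 + c$ ($u{\left(c,F \right)} = c + 9 = 9 + c$)
$R{\left(o \right)} = o \left(-18 + o\right) \left(12 + o\right)$ ($R{\left(o \right)} = \left(12 + o\right) \left(-18 + o\right) o = \left(-18 + o\right) \left(12 + o\right) o = o \left(-18 + o\right) \left(12 + o\right)$)
$- R{\left(u{\left(Q{\left(-1,3 \right)},14 \right)} \right)} = - \left(9 + 3\right) \left(-216 + \left(9 + 3\right)^{2} - 6 \left(9 + 3\right)\right) = - 12 \left(-216 + 12^{2} - 72\right) = - 12 \left(-216 + 144 - 72\right) = - 12 \left(-144\right) = \left(-1\right) \left(-1728\right) = 1728$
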